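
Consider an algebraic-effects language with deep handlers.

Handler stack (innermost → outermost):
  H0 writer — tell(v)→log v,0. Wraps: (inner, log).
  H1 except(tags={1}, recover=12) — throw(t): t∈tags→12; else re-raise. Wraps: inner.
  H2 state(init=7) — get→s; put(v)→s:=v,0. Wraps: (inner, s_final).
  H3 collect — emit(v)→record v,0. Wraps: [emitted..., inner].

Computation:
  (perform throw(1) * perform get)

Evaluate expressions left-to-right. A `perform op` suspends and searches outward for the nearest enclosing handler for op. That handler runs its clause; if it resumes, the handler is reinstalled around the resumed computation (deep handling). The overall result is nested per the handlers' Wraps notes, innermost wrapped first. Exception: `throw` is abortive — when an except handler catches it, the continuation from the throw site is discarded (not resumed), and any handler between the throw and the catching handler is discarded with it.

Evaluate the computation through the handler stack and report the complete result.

Evaluation trace:
throw(1) @ H1 caught ⇒ 12
H2 returns (12, 7)
H3 returns [(12, 7)]
= [(12, 7)]

Answer: [(12, 7)]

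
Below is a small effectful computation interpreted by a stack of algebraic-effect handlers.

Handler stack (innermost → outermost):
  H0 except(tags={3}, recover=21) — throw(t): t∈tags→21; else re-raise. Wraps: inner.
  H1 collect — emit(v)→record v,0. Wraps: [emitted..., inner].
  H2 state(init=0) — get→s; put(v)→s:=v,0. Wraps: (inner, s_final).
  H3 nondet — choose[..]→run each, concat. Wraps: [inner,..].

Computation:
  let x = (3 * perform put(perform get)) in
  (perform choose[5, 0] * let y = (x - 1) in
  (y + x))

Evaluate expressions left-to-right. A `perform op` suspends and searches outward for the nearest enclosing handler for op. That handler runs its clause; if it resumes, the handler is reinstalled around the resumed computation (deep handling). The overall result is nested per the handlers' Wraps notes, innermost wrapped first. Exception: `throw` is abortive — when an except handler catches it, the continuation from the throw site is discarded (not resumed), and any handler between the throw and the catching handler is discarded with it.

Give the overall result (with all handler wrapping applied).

Evaluation trace:
get @ H2 ⇒ 0
put(0) @ H2 ⇒ s:=0
choose[5, 0] @ H3
  branch[0] choose=5:
    H0 returns -5
    H1 returns [-5]
    H2 returns ([-5], 0)
    H3 returns [([-5], 0)]
  branch[1] choose=0:
    H0 returns 0
    H1 returns [0]
    H2 returns ([0], 0)
    H3 returns [([0], 0)]
= [([-5], 0), ([0], 0)]

Answer: [([-5], 0), ([0], 0)]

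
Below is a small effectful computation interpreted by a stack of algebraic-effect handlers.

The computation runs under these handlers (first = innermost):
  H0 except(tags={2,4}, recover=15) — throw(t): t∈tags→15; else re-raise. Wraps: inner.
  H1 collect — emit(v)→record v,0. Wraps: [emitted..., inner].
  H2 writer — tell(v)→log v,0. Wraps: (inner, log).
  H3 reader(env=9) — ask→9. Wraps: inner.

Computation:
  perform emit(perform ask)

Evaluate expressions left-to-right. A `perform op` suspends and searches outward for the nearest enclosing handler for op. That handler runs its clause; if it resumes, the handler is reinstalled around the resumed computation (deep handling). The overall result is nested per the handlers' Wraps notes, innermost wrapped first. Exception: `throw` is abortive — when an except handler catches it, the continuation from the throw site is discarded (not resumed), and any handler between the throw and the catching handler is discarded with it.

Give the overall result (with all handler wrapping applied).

Working:
ask @ H3 ⇒ 9
emit(9) @ H1 ⇒ out+=9
H0 returns 0
H1 returns [9, 0]
H2 returns ([9, 0], ())
H3 returns ([9, 0], ())
= ([9, 0], ())

Answer: ([9, 0], ())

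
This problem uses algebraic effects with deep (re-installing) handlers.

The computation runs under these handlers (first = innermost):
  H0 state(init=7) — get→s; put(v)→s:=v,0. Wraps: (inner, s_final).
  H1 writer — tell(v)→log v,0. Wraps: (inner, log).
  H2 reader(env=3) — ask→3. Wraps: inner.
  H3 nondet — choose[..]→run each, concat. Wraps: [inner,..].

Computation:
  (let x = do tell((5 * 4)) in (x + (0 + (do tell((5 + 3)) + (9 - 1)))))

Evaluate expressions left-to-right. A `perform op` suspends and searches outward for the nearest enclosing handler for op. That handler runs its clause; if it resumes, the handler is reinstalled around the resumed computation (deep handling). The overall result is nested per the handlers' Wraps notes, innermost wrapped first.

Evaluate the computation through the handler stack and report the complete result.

Answer: [((8, 7), (20, 8))]

Step-by-step:
tell(20) @ H1 ⇒ log+=20
tell(8) @ H1 ⇒ log+=8
H0 returns (8, 7)
H1 returns ((8, 7), (20, 8))
H2 returns ((8, 7), (20, 8))
H3 returns [((8, 7), (20, 8))]
= [((8, 7), (20, 8))]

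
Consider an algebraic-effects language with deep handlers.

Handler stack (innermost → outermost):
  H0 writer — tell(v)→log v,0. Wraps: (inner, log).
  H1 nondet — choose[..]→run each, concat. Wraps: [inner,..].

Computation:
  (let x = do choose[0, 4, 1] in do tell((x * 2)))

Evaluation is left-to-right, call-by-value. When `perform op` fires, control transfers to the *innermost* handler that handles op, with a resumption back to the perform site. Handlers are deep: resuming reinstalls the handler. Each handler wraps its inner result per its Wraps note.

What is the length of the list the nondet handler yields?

Answer: 3

Evaluation trace:
choose[0, 4, 1] @ H1
  branch[0] choose=0:
    tell(0) @ H0 ⇒ log+=0
    H0 returns (0, (0))
    H1 returns [(0, (0))]
  branch[1] choose=4:
    tell(8) @ H0 ⇒ log+=8
    H0 returns (0, (8))
    H1 returns [(0, (8))]
  branch[2] choose=1:
    tell(2) @ H0 ⇒ log+=2
    H0 returns (0, (2))
    H1 returns [(0, (2))]
= [(0, (0)), (0, (8)), (0, (2))]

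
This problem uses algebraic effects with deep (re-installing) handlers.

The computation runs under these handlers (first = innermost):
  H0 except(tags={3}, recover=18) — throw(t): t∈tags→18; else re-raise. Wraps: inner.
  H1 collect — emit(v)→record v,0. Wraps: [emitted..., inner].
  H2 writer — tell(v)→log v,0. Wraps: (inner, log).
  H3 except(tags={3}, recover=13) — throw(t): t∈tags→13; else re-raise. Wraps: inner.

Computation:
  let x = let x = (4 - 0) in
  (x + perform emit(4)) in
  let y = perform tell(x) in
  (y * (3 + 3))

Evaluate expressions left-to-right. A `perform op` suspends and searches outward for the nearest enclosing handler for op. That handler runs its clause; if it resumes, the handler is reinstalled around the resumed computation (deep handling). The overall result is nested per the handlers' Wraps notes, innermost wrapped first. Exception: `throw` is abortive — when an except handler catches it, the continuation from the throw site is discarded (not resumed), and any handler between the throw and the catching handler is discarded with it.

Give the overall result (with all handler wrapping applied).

Answer: ([4, 0], (4))

Step-by-step:
emit(4) @ H1 ⇒ out+=4
tell(4) @ H2 ⇒ log+=4
H0 returns 0
H1 returns [4, 0]
H2 returns ([4, 0], (4))
H3 returns ([4, 0], (4))
= ([4, 0], (4))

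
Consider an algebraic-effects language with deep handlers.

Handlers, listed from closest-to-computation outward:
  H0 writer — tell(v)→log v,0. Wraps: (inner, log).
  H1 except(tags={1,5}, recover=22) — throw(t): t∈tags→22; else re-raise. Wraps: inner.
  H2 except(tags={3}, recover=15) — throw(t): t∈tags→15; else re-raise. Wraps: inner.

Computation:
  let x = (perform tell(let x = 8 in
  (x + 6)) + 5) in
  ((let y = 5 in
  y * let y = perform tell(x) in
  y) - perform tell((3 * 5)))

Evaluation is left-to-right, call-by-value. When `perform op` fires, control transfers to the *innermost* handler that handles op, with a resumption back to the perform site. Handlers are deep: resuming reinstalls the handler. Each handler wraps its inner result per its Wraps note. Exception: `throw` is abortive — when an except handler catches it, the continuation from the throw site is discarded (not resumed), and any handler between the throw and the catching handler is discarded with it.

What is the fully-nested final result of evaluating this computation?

Working:
tell(14) @ H0 ⇒ log+=14
tell(5) @ H0 ⇒ log+=5
tell(15) @ H0 ⇒ log+=15
H0 returns (0, (14, 5, 15))
H1 returns (0, (14, 5, 15))
H2 returns (0, (14, 5, 15))
= (0, (14, 5, 15))

Answer: (0, (14, 5, 15))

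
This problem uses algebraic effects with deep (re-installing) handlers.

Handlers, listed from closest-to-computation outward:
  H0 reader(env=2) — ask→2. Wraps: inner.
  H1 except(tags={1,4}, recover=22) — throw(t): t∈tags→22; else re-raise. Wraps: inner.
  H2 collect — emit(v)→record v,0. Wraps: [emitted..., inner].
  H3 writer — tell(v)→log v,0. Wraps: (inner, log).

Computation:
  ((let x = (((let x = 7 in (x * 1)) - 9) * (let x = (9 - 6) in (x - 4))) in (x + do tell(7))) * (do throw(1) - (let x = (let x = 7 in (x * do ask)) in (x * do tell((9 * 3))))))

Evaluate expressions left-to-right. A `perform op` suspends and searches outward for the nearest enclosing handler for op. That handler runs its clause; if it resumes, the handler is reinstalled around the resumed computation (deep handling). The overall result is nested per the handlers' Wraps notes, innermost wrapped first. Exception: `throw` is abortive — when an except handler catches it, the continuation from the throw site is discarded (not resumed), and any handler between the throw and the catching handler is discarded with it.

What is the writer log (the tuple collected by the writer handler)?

Working:
tell(7) @ H3 ⇒ log+=7
throw(1) @ H1 caught ⇒ 22
H2 returns [22]
H3 returns ([22], (7))
= ([22], (7))

Answer: (7)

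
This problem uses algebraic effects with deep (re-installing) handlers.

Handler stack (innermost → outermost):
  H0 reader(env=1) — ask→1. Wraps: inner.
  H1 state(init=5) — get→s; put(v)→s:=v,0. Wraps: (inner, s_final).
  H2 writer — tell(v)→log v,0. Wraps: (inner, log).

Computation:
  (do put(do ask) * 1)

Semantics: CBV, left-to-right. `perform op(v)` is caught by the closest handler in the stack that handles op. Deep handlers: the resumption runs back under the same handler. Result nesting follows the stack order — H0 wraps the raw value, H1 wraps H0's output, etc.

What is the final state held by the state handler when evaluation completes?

Evaluation trace:
ask @ H0 ⇒ 1
put(1) @ H1 ⇒ s:=1
H0 returns 0
H1 returns (0, 1)
H2 returns ((0, 1), ())
= ((0, 1), ())

Answer: 1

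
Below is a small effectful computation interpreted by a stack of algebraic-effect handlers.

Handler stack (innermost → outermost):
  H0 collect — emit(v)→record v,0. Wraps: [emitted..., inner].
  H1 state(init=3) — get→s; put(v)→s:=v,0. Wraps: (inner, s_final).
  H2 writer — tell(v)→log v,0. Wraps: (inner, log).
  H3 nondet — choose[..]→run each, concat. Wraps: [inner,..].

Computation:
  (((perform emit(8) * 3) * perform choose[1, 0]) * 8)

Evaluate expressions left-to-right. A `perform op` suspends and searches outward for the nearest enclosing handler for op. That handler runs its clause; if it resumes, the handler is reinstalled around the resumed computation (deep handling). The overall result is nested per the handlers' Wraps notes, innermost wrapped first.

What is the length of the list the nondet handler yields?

Answer: 2

Step-by-step:
emit(8) @ H0 ⇒ out+=8
choose[1, 0] @ H3
  branch[0] choose=1:
    H0 returns [8, 0]
    H1 returns ([8, 0], 3)
    H2 returns (([8, 0], 3), ())
    H3 returns [(([8, 0], 3), ())]
  branch[1] choose=0:
    H0 returns [8, 0]
    H1 returns ([8, 0], 3)
    H2 returns (([8, 0], 3), ())
    H3 returns [(([8, 0], 3), ())]
= [(([8, 0], 3), ()), (([8, 0], 3), ())]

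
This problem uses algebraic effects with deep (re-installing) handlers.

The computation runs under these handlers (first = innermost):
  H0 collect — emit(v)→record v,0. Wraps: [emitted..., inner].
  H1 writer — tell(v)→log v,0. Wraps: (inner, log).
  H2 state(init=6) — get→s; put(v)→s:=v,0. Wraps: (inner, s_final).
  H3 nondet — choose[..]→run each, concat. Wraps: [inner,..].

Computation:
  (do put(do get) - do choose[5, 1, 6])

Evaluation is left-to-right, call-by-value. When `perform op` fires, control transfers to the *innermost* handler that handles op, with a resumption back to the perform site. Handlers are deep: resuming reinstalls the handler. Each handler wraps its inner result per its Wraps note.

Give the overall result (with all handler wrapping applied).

Working:
get @ H2 ⇒ 6
put(6) @ H2 ⇒ s:=6
choose[5, 1, 6] @ H3
  branch[0] choose=5:
    H0 returns [-5]
    H1 returns ([-5], ())
    H2 returns (([-5], ()), 6)
    H3 returns [(([-5], ()), 6)]
  branch[1] choose=1:
    H0 returns [-1]
    H1 returns ([-1], ())
    H2 returns (([-1], ()), 6)
    H3 returns [(([-1], ()), 6)]
  branch[2] choose=6:
    H0 returns [-6]
    H1 returns ([-6], ())
    H2 returns (([-6], ()), 6)
    H3 returns [(([-6], ()), 6)]
= [(([-5], ()), 6), (([-1], ()), 6), (([-6], ()), 6)]

Answer: [(([-5], ()), 6), (([-1], ()), 6), (([-6], ()), 6)]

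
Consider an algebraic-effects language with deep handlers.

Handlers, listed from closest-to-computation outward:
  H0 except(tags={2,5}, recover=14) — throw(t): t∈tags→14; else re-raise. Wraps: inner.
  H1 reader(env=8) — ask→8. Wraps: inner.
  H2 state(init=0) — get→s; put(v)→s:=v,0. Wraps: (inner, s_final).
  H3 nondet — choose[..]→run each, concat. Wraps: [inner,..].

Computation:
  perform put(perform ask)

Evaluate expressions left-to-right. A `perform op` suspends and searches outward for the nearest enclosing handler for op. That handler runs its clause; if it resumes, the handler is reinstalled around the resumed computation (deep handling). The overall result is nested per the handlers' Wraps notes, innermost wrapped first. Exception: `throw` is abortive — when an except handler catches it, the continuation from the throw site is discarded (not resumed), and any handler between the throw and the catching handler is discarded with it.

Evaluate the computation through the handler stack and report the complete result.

Step-by-step:
ask @ H1 ⇒ 8
put(8) @ H2 ⇒ s:=8
H0 returns 0
H1 returns 0
H2 returns (0, 8)
H3 returns [(0, 8)]
= [(0, 8)]

Answer: [(0, 8)]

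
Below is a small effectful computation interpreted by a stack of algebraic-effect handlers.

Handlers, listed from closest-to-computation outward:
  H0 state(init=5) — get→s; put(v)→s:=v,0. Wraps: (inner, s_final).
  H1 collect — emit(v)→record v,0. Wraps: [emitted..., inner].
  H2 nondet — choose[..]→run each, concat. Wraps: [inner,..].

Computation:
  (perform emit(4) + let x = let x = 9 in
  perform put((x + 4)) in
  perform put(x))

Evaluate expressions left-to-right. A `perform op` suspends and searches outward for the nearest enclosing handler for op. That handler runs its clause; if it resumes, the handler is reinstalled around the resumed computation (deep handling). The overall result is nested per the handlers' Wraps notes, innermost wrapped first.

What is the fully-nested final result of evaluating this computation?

Answer: [[4, (0, 0)]]

Step-by-step:
emit(4) @ H1 ⇒ out+=4
put(13) @ H0 ⇒ s:=13
put(0) @ H0 ⇒ s:=0
H0 returns (0, 0)
H1 returns [4, (0, 0)]
H2 returns [[4, (0, 0)]]
= [[4, (0, 0)]]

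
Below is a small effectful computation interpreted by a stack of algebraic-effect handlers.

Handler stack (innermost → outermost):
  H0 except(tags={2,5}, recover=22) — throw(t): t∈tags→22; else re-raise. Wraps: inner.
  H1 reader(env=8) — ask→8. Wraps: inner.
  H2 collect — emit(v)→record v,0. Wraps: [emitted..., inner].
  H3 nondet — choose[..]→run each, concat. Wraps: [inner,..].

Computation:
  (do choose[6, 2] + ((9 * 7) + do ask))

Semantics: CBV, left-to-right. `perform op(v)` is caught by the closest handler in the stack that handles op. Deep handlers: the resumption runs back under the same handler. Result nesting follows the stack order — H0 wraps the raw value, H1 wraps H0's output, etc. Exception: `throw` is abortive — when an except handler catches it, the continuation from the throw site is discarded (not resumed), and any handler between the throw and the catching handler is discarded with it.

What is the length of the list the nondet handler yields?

Answer: 2

Working:
choose[6, 2] @ H3
  branch[0] choose=6:
    ask @ H1 ⇒ 8
    H0 returns 77
    H1 returns 77
    H2 returns [77]
    H3 returns [[77]]
  branch[1] choose=2:
    ask @ H1 ⇒ 8
    H0 returns 73
    H1 returns 73
    H2 returns [73]
    H3 returns [[73]]
= [[77], [73]]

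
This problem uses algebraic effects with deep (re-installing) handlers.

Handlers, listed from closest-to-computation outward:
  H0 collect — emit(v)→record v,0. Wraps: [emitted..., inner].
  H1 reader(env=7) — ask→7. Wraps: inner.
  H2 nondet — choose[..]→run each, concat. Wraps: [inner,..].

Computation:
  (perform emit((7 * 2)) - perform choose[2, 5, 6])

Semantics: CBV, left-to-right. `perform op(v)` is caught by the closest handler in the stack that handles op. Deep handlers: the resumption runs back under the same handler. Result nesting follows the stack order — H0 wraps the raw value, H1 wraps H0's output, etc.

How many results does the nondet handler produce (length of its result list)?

Answer: 3

Step-by-step:
emit(14) @ H0 ⇒ out+=14
choose[2, 5, 6] @ H2
  branch[0] choose=2:
    H0 returns [14, -2]
    H1 returns [14, -2]
    H2 returns [[14, -2]]
  branch[1] choose=5:
    H0 returns [14, -5]
    H1 returns [14, -5]
    H2 returns [[14, -5]]
  branch[2] choose=6:
    H0 returns [14, -6]
    H1 returns [14, -6]
    H2 returns [[14, -6]]
= [[14, -2], [14, -5], [14, -6]]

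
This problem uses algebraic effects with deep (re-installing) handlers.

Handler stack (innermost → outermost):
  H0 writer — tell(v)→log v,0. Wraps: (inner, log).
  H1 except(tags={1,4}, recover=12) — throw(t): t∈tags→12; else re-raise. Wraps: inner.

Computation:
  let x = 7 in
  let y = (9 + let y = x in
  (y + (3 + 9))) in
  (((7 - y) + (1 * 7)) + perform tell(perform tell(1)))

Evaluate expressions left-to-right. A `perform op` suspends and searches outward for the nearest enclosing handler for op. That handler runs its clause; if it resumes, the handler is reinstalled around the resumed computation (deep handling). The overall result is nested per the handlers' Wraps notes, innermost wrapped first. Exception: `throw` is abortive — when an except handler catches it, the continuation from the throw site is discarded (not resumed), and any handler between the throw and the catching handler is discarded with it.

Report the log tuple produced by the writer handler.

Working:
tell(1) @ H0 ⇒ log+=1
tell(0) @ H0 ⇒ log+=0
H0 returns (-14, (1, 0))
H1 returns (-14, (1, 0))
= (-14, (1, 0))

Answer: (1, 0)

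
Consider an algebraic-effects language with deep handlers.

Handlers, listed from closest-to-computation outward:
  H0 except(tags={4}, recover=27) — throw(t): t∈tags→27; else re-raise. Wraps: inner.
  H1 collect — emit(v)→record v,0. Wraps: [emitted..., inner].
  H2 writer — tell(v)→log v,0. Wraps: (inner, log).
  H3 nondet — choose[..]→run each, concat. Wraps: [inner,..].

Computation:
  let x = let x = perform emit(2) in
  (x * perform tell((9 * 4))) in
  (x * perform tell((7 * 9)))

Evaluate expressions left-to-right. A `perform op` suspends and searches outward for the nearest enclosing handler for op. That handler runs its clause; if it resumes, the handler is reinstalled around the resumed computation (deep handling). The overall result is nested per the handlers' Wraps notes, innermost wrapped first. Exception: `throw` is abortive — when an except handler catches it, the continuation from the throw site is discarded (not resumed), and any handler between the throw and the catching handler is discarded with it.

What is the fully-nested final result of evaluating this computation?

Step-by-step:
emit(2) @ H1 ⇒ out+=2
tell(36) @ H2 ⇒ log+=36
tell(63) @ H2 ⇒ log+=63
H0 returns 0
H1 returns [2, 0]
H2 returns ([2, 0], (36, 63))
H3 returns [([2, 0], (36, 63))]
= [([2, 0], (36, 63))]

Answer: [([2, 0], (36, 63))]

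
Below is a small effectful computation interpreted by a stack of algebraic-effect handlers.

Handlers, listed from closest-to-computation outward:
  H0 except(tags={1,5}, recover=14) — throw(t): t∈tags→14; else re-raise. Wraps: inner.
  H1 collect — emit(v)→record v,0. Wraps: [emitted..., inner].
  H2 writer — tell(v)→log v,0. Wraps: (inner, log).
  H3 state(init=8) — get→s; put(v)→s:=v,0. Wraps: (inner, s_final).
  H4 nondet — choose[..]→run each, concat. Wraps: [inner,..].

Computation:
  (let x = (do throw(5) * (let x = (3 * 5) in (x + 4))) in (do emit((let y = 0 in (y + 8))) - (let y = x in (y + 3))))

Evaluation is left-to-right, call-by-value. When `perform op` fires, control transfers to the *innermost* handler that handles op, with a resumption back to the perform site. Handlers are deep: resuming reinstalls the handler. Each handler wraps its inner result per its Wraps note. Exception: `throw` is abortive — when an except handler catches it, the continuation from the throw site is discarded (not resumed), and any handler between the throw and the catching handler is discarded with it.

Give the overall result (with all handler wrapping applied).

Step-by-step:
throw(5) @ H0 caught ⇒ 14
H1 returns [14]
H2 returns ([14], ())
H3 returns (([14], ()), 8)
H4 returns [(([14], ()), 8)]
= [(([14], ()), 8)]

Answer: [(([14], ()), 8)]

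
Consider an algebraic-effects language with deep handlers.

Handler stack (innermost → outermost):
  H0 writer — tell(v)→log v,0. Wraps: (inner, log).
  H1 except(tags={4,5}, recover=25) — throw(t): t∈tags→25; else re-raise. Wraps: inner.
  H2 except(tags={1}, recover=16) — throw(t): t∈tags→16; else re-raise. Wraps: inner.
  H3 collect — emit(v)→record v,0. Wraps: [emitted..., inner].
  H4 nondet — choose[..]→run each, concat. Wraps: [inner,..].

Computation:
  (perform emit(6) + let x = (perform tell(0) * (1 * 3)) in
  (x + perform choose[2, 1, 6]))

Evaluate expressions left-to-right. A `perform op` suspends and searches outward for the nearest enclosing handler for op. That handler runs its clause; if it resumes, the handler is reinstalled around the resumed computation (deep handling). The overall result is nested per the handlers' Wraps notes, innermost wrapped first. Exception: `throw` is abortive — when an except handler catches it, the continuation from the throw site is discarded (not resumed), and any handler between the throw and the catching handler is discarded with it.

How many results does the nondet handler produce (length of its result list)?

Evaluation trace:
emit(6) @ H3 ⇒ out+=6
tell(0) @ H0 ⇒ log+=0
choose[2, 1, 6] @ H4
  branch[0] choose=2:
    H0 returns (2, (0))
    H1 returns (2, (0))
    H2 returns (2, (0))
    H3 returns [6, (2, (0))]
    H4 returns [[6, (2, (0))]]
  branch[1] choose=1:
    H0 returns (1, (0))
    H1 returns (1, (0))
    H2 returns (1, (0))
    H3 returns [6, (1, (0))]
    H4 returns [[6, (1, (0))]]
  branch[2] choose=6:
    H0 returns (6, (0))
    H1 returns (6, (0))
    H2 returns (6, (0))
    H3 returns [6, (6, (0))]
    H4 returns [[6, (6, (0))]]
= [[6, (2, (0))], [6, (1, (0))], [6, (6, (0))]]

Answer: 3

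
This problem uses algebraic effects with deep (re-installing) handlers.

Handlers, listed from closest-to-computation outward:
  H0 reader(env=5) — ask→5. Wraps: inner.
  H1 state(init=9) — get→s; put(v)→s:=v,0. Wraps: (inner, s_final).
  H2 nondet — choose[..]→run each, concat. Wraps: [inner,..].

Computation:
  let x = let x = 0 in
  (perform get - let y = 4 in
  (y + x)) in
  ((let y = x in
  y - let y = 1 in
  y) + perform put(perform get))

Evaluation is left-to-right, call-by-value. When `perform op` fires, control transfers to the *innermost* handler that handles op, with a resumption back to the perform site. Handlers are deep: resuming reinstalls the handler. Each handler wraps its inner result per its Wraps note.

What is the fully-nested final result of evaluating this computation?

Working:
get @ H1 ⇒ 9
get @ H1 ⇒ 9
put(9) @ H1 ⇒ s:=9
H0 returns 4
H1 returns (4, 9)
H2 returns [(4, 9)]
= [(4, 9)]

Answer: [(4, 9)]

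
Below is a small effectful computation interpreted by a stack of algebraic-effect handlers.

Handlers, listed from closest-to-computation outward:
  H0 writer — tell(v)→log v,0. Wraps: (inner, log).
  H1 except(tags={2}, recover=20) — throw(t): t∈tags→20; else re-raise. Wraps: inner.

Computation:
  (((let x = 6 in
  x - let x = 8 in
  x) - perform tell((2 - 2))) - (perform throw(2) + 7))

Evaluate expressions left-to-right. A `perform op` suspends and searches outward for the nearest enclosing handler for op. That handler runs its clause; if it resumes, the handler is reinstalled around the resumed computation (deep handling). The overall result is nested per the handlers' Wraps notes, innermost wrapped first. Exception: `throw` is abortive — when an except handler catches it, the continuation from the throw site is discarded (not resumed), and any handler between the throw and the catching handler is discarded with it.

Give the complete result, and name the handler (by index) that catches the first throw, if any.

Answer: 20 ; first throw caught by: H1

Step-by-step:
tell(0) @ H0 ⇒ log+=0
throw(2) @ H1 caught ⇒ 20
= 20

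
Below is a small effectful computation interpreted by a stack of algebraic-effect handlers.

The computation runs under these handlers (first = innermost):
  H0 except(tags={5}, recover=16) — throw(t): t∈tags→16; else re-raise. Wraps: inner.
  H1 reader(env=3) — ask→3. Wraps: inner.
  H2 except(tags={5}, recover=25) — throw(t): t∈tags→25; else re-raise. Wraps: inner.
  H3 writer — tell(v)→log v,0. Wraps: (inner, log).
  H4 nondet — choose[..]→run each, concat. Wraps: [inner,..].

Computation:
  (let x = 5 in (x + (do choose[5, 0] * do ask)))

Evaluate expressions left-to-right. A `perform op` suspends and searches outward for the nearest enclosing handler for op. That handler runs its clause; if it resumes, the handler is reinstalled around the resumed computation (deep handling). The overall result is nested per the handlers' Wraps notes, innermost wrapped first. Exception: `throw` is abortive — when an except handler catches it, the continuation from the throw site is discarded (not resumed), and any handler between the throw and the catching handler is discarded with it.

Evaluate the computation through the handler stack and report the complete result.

Answer: [(20, ()), (5, ())]

Evaluation trace:
choose[5, 0] @ H4
  branch[0] choose=5:
    ask @ H1 ⇒ 3
    H0 returns 20
    H1 returns 20
    H2 returns 20
    H3 returns (20, ())
    H4 returns [(20, ())]
  branch[1] choose=0:
    ask @ H1 ⇒ 3
    H0 returns 5
    H1 returns 5
    H2 returns 5
    H3 returns (5, ())
    H4 returns [(5, ())]
= [(20, ()), (5, ())]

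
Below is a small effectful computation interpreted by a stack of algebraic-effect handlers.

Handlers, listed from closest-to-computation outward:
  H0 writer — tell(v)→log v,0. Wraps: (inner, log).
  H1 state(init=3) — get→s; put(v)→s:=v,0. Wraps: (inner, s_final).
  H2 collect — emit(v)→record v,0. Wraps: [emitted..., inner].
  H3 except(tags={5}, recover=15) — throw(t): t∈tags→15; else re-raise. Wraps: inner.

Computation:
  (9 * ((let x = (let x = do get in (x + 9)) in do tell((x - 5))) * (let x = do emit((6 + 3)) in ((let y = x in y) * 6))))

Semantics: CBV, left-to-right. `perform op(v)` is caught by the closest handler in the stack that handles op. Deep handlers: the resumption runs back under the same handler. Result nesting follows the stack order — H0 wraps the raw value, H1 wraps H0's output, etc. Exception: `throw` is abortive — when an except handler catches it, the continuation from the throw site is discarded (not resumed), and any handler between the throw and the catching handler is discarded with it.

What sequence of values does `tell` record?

Evaluation trace:
get @ H1 ⇒ 3
tell(7) @ H0 ⇒ log+=7
emit(9) @ H2 ⇒ out+=9
H0 returns (0, (7))
H1 returns ((0, (7)), 3)
H2 returns [9, ((0, (7)), 3)]
H3 returns [9, ((0, (7)), 3)]
= [9, ((0, (7)), 3)]

Answer: (7)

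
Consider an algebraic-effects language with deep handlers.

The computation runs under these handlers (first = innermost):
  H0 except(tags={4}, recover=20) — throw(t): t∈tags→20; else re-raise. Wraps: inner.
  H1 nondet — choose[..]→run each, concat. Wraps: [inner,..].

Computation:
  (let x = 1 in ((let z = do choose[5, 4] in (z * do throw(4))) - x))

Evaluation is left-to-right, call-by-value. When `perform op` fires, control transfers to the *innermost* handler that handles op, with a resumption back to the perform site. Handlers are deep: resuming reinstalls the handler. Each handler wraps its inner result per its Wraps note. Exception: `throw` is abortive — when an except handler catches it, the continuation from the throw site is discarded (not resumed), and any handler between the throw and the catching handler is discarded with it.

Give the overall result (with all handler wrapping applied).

Step-by-step:
choose[5, 4] @ H1
  branch[0] choose=5:
    throw(4) @ H0 caught ⇒ 20
    H1 returns [20]
  branch[1] choose=4:
    throw(4) @ H0 caught ⇒ 20
    H1 returns [20]
= [20, 20]

Answer: [20, 20]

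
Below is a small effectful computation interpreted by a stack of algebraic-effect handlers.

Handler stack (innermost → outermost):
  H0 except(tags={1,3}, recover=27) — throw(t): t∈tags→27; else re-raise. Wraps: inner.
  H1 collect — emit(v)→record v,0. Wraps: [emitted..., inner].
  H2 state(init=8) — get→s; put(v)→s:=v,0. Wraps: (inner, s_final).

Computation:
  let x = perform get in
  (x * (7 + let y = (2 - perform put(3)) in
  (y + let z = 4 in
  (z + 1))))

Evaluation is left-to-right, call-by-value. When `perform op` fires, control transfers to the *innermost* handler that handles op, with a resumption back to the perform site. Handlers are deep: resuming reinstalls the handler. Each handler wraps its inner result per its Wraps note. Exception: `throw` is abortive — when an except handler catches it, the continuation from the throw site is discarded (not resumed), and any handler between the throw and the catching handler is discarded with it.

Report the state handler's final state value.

Answer: 3

Evaluation trace:
get @ H2 ⇒ 8
put(3) @ H2 ⇒ s:=3
H0 returns 112
H1 returns [112]
H2 returns ([112], 3)
= ([112], 3)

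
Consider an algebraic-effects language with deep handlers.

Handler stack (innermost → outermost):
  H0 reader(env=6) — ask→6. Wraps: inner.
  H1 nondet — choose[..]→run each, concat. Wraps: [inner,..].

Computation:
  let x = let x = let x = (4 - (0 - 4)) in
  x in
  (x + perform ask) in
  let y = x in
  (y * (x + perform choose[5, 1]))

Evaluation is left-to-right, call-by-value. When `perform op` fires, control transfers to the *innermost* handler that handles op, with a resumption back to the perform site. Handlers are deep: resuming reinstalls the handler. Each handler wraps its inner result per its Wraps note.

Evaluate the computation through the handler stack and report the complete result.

Answer: [266, 210]

Step-by-step:
ask @ H0 ⇒ 6
choose[5, 1] @ H1
  branch[0] choose=5:
    H0 returns 266
    H1 returns [266]
  branch[1] choose=1:
    H0 returns 210
    H1 returns [210]
= [266, 210]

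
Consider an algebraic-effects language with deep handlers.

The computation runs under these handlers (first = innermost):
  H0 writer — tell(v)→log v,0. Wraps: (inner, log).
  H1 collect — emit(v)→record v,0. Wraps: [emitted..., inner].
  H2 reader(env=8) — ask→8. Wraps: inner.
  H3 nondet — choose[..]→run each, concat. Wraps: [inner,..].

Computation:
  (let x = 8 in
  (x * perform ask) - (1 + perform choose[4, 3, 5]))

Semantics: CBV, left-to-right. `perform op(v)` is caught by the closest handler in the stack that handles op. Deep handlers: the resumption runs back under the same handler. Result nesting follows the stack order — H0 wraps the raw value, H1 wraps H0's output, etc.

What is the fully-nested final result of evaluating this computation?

Step-by-step:
ask @ H2 ⇒ 8
choose[4, 3, 5] @ H3
  branch[0] choose=4:
    H0 returns (59, ())
    H1 returns [(59, ())]
    H2 returns [(59, ())]
    H3 returns [[(59, ())]]
  branch[1] choose=3:
    H0 returns (60, ())
    H1 returns [(60, ())]
    H2 returns [(60, ())]
    H3 returns [[(60, ())]]
  branch[2] choose=5:
    H0 returns (58, ())
    H1 returns [(58, ())]
    H2 returns [(58, ())]
    H3 returns [[(58, ())]]
= [[(59, ())], [(60, ())], [(58, ())]]

Answer: [[(59, ())], [(60, ())], [(58, ())]]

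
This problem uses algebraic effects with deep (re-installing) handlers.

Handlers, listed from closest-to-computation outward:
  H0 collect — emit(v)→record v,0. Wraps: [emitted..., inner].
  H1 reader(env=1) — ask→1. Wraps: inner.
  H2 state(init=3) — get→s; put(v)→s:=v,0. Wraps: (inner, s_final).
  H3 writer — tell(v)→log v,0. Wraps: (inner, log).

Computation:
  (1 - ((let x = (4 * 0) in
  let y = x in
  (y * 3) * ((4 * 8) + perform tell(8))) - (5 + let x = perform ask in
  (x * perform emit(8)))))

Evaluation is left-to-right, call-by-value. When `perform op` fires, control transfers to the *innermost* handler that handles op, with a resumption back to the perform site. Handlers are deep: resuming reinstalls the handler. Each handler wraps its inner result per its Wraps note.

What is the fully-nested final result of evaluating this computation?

Answer: (([8, 6], 3), (8))

Step-by-step:
tell(8) @ H3 ⇒ log+=8
ask @ H1 ⇒ 1
emit(8) @ H0 ⇒ out+=8
H0 returns [8, 6]
H1 returns [8, 6]
H2 returns ([8, 6], 3)
H3 returns (([8, 6], 3), (8))
= (([8, 6], 3), (8))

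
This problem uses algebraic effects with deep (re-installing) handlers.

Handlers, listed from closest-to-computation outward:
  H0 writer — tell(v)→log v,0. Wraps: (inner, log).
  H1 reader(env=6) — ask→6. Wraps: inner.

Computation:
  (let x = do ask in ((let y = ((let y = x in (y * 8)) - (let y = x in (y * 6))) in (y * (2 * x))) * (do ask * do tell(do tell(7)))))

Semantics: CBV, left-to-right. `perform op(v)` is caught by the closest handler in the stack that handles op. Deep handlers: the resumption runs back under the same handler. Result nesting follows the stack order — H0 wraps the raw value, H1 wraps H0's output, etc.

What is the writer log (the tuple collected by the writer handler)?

Answer: (7, 0)

Working:
ask @ H1 ⇒ 6
ask @ H1 ⇒ 6
tell(7) @ H0 ⇒ log+=7
tell(0) @ H0 ⇒ log+=0
H0 returns (0, (7, 0))
H1 returns (0, (7, 0))
= (0, (7, 0))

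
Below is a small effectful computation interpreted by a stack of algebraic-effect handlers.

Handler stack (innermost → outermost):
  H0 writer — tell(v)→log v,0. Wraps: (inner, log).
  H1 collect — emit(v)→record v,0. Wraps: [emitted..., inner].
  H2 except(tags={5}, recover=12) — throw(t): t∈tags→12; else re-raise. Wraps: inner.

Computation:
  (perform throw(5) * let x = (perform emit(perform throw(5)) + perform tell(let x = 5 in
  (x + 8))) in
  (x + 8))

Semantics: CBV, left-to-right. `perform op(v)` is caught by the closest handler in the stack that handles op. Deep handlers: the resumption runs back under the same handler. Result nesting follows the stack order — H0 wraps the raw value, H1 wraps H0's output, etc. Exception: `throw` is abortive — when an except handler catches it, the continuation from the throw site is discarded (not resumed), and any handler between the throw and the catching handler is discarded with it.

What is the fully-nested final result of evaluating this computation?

Answer: 12

Evaluation trace:
throw(5) @ H2 caught ⇒ 12
= 12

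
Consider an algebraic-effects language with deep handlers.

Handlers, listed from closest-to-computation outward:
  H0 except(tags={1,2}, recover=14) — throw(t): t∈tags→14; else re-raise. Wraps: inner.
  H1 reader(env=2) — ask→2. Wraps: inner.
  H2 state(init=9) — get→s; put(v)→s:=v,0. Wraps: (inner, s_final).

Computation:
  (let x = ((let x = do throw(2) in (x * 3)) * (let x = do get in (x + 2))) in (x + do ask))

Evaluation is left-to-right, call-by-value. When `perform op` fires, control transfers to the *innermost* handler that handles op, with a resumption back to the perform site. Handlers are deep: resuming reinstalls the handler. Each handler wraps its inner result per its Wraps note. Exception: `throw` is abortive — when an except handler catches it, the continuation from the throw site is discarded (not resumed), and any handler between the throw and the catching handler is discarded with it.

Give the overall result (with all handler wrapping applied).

Step-by-step:
throw(2) @ H0 caught ⇒ 14
H1 returns 14
H2 returns (14, 9)
= (14, 9)

Answer: (14, 9)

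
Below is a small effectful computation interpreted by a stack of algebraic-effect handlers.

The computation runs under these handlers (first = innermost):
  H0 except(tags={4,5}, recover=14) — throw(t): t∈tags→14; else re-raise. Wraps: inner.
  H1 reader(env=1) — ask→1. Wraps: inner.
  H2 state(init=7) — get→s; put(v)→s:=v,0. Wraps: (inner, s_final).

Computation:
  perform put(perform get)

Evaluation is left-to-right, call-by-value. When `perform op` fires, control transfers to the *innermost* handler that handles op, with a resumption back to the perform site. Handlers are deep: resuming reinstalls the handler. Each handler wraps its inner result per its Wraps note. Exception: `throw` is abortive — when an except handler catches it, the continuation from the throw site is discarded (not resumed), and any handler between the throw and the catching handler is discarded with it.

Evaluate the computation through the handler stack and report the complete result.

Answer: (0, 7)

Step-by-step:
get @ H2 ⇒ 7
put(7) @ H2 ⇒ s:=7
H0 returns 0
H1 returns 0
H2 returns (0, 7)
= (0, 7)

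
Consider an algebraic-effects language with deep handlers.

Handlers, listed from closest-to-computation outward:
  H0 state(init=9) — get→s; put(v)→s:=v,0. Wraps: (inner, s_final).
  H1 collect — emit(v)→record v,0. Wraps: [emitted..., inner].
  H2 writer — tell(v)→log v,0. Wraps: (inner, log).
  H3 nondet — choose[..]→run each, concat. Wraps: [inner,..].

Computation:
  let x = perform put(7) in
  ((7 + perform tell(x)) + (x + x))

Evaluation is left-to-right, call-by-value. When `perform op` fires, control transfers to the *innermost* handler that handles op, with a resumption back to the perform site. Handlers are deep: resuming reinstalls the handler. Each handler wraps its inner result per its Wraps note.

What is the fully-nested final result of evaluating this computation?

Answer: [([(7, 7)], (0))]

Working:
put(7) @ H0 ⇒ s:=7
tell(0) @ H2 ⇒ log+=0
H0 returns (7, 7)
H1 returns [(7, 7)]
H2 returns ([(7, 7)], (0))
H3 returns [([(7, 7)], (0))]
= [([(7, 7)], (0))]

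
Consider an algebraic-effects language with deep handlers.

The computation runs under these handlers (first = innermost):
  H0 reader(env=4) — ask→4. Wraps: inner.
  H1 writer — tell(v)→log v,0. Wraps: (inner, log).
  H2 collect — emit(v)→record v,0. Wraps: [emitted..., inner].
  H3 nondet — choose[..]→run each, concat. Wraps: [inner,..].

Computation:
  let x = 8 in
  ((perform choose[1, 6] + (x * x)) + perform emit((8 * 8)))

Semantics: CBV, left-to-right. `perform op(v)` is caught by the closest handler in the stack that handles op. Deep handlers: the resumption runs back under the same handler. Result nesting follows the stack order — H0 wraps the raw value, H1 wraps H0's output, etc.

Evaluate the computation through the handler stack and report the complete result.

Answer: [[64, (65, ())], [64, (70, ())]]

Step-by-step:
choose[1, 6] @ H3
  branch[0] choose=1:
    emit(64) @ H2 ⇒ out+=64
    H0 returns 65
    H1 returns (65, ())
    H2 returns [64, (65, ())]
    H3 returns [[64, (65, ())]]
  branch[1] choose=6:
    emit(64) @ H2 ⇒ out+=64
    H0 returns 70
    H1 returns (70, ())
    H2 returns [64, (70, ())]
    H3 returns [[64, (70, ())]]
= [[64, (65, ())], [64, (70, ())]]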